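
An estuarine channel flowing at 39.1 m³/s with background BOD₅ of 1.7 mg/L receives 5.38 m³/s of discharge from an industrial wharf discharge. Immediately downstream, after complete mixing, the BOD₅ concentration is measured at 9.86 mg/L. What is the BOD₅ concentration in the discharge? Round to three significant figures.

Mass balance: 39.10·1.700 + 5.380·Cₑ = 44.48·9.860
→ Cₑ = (44.48·9.860 − 39.10·1.700) / 5.380 = 69.16 mg/L.

69.2 mg/L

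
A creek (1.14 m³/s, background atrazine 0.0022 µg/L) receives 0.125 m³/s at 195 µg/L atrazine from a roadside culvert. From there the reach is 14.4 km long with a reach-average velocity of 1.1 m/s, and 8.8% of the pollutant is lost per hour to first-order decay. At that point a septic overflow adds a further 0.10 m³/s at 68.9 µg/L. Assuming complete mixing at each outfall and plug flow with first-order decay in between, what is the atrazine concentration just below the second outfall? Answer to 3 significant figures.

17.8 µg/L

After mixing, C = (1.140·0.002200 + 0.1250·195.0) / 1.265 = 24.38/1.265 = 19.27 µg/L; combined flow 1.265 m³/s.
Travel time t = 14.4·1000 / 1.1 = 13090 s = 3.636 h.
8.8%/h lost → k = −ln(1 − 0.088) = 0.09212 h⁻¹.
First-order decay: C = 19.27·exp(−k·t) = 19.27·0.7154 = 13.79 µg/L.
At the second outfall, C = (1.265·13.79 + 0.1000·68.90) / (1.265 + 0.1000) = 17.82 µg/L.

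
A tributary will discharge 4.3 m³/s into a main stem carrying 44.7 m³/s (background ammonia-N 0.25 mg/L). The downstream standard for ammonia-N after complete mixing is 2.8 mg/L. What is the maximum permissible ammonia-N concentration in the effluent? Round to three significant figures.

29.3 mg/L

At the limit, (Qr·Cr + Qe·Cₑ)/(Qr + Qe) = 2.8:
Cₑ = (49.00·2.8 − 44.70·0.2500) / 4.300 = 29.31 mg/L.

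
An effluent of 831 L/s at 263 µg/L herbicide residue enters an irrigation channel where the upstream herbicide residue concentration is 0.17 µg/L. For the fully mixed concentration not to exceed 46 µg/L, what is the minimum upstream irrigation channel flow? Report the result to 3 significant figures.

3930 L/s

Set C_mix = 46: (Q·0.1700 + 831.0·263.0) / (Q + 831.0) = 46
→ Q = 831.0·(263.0 − 46)/(46 − 0.1700) = 3935 L/s.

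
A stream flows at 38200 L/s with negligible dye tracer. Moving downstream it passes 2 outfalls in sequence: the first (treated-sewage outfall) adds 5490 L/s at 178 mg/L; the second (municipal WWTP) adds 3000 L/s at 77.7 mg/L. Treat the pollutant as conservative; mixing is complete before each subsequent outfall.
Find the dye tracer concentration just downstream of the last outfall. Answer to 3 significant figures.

25.9 mg/L

Below outfall 1: Q → 43690 L/s, C = (38200·0 + 5490·178.0)/43690 = 22.37 mg/L.
Below outfall 2: Q → 46690 L/s, C = (43690·22.37 + 3000·77.70)/46690 = 25.92 mg/L.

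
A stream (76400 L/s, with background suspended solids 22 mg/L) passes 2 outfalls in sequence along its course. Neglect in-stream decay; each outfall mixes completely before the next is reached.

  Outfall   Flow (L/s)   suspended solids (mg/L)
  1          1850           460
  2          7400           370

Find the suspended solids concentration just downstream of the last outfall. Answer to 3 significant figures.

61.5 mg/L

After outfall 1: Q = 76400 + 1850 = 78250 L/s; C = (76400·22.00 + 1850·460.0)/78250 = 32.36 mg/L.
After outfall 2: Q = 78250 + 7400 = 85650 L/s; C = (78250·32.36 + 7400·370.0)/85650 = 61.53 mg/L.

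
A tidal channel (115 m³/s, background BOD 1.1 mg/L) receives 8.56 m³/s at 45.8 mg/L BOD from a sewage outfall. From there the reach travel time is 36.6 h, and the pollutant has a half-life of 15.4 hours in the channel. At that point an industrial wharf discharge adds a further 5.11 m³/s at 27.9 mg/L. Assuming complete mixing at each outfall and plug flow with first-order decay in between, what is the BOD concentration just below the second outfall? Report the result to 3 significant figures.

1.88 mg/L

After mixing, C = (115.0·1.100 + 8.560·45.80) / 123.6 = 518.5/123.6 = 4.197 mg/L; combined flow 123.6 m³/s.
Half-life 15.4 h → k = ln 2 / 15.4 = 0.04501 h⁻¹ = 1.080 d⁻¹.
First-order decay: C = 4.197·exp(−k·t) = 4.197·0.1926 = 0.8081 mg/L.
At the second outfall, C = (123.6·0.8081 + 5.110·27.90) / (123.6 + 5.110) = 1.884 mg/L.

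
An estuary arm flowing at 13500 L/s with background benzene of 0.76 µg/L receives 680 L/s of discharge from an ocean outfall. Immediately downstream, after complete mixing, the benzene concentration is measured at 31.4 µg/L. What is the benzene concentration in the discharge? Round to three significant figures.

640 µg/L

Mass balance: 13500·0.7600 + 680.0·Cₑ = 14180·31.40
→ Cₑ = (14180·31.40 − 13500·0.7600) / 680.0 = 639.7 µg/L.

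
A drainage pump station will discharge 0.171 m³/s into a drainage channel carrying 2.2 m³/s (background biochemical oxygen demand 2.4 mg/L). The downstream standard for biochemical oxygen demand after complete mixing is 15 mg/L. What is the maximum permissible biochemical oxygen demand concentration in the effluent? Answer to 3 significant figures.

177 mg/L

At the limit, (Qr·Cr + Qe·Cₑ)/(Qr + Qe) = 15:
Cₑ = (2.371·15 − 2.200·2.400) / 0.1710 = 177.1 mg/L.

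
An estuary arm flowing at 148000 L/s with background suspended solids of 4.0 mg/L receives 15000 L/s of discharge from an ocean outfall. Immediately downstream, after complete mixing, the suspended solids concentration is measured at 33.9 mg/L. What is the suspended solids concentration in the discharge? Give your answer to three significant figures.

329 mg/L

Mass balance: 148000·4.000 + 15000·Cₑ = 163000·33.90
→ Cₑ = (163000·33.90 − 148000·4.000) / 15000 = 328.9 mg/L.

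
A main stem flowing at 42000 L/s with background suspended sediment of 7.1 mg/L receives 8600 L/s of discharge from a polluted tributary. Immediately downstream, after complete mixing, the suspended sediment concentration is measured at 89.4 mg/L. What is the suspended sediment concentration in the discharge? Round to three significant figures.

Mass balance: 42000·7.100 + 8600·Cₑ = 50600·89.40
→ Cₑ = (50600·89.40 − 42000·7.100) / 8600 = 491.3 mg/L.

491 mg/L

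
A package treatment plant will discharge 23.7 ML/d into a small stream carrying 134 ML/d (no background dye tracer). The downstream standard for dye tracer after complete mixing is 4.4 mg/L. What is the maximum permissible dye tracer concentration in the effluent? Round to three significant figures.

At the limit, (Qr·Cr + Qe·Cₑ)/(Qr + Qe) = 4.4:
Cₑ = (157.7·4.4 − 134.0·0) / 23.70 = 29.28 mg/L.

29.3 mg/L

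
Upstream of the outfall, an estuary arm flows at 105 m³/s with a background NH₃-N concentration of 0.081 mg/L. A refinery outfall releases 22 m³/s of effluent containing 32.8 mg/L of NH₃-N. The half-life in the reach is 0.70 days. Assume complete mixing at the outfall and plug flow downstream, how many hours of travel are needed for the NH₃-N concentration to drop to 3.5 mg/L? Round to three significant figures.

12.0 h

Mass balance: C = (105.0·0.08100 + 22.00·32.80) / 127.0 = 730.1/127.0 = 5.749 mg/L.
Half-life 0.70 d → k = ln 2 / 0.70 = 0.9902 d⁻¹.
5.749·exp(−k·t) = 3.5 → t = ln(5.749/3.5)/k = 43300 s = 12.03 h.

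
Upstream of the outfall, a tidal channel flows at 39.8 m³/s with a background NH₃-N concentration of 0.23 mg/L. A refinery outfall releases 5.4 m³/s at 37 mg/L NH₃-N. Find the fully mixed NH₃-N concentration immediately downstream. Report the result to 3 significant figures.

Conservation of mass: C = (39.80·0.2300 + 5.400·37.00) / 45.20 = 209.0/45.20 = 4.623 mg/L.

4.62 mg/L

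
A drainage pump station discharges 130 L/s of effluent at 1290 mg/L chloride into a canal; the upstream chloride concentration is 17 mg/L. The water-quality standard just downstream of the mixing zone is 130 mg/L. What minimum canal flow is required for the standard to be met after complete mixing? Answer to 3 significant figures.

Set C_mix = 130: (Q·17.00 + 130.0·1290) / (Q + 130.0) = 130
→ Q = 130.0·(1290 − 130)/(130 − 17.00) = 1335 L/s.

1330 L/s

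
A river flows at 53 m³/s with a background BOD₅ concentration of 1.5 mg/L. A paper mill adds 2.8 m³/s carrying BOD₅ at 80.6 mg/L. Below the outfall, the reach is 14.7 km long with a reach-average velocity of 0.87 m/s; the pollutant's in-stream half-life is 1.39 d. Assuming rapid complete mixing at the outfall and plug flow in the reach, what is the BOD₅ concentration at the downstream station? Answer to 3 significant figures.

Conservation of mass: C = (53.00·1.500 + 2.800·80.60) / 55.80 = 305.2/55.80 = 5.469 mg/L.
Travel time t = 14.7·1000 / 0.87 = 16900 s = 4.693 h.
Half-life 1.39 d → k = ln 2 / 1.39 = 0.4987 d⁻¹.
Decay over the reach: 5.469·exp(−kt) = 5.469·0.9071 = 4.961 mg/L.

4.96 mg/L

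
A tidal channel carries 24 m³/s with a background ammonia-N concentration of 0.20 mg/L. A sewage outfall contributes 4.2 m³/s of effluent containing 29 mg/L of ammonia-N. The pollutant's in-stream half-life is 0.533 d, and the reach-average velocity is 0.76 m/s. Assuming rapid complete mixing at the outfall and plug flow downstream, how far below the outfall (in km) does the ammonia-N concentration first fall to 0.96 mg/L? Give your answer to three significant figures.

Mixed concentration C = ΣQC/ΣQ = (24.00·0.2000 + 4.200·29.00) / 28.20 = 126.6/28.20 = 4.489 mg/L.
Half-life 0.533 d → k = ln 2 / 0.533 = 1.300 d⁻¹.
Set 4.489·exp(−k·t) = 0.96 → t = ln(4.489/0.96)/k = 102500 s = 28.47 h.
Distance = v·t = 0.76·102500 = 77890 m = 77.89 km.

77.9 km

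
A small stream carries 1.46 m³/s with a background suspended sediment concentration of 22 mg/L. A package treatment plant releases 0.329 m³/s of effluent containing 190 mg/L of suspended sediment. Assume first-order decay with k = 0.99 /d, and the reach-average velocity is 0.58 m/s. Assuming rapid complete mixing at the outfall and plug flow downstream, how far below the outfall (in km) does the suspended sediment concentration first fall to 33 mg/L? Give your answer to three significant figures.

23.9 km

Conservation of mass: C = (1.460·22.00 + 0.3290·190.0) / 1.789 = 94.63/1.789 = 52.90 mg/L.
Set 52.90·exp(−k·t) = 33 → t = ln(52.90/33)/k = 41180 s = 11.44 h.
Distance = v·t = 0.58·41180 = 23880 m = 23.88 km.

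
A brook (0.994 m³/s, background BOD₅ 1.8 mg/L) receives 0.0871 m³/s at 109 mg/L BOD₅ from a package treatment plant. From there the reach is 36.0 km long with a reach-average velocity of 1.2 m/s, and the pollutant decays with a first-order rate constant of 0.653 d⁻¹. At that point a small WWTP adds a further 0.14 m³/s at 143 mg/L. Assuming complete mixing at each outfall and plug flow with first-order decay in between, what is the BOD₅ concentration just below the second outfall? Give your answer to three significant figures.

After mixing, C = (0.9940·1.800 + 0.08710·109.0) / 1.081 = 11.28/1.081 = 10.44 mg/L; combined flow 1.081 m³/s.
Travel time t = 36.0·1000 / 1.2 = 30000 s = 8.333 h.
First-order decay: C = 10.44·exp(−k·t) = 10.44·0.7971 = 8.319 mg/L.
At the second outfall, C = (1.081·8.319 + 0.1400·143.0) / (1.081 + 0.1400) = 23.76 mg/L.

23.8 mg/L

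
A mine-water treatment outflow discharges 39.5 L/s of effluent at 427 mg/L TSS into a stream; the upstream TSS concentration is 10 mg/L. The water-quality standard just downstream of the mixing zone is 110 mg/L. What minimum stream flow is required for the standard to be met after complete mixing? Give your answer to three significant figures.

Set C_mix = 110: (Q·10.00 + 39.50·427.0) / (Q + 39.50) = 110
→ Q = 39.50·(427.0 − 110)/(110 − 10.00) = 125.2 L/s.

125 L/s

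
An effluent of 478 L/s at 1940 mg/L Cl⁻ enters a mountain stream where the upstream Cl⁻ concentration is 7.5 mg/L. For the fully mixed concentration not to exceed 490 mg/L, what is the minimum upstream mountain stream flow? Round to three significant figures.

Set C_mix = 490: (Q·7.500 + 478.0·1940) / (Q + 478.0) = 490
→ Q = 478.0·(1940 − 490)/(490 − 7.500) = 1436 L/s.

1440 L/s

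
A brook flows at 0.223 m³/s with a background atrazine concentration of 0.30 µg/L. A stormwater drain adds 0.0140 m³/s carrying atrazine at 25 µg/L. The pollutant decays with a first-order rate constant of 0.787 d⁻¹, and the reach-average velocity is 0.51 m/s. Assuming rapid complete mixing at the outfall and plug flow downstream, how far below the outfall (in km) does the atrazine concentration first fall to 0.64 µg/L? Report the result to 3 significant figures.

56.6 km

Mass balance: C = (0.2230·0.3000 + 0.01400·25.00) / 0.2370 = 0.4169/0.2370 = 1.759 µg/L.
Set 1.759·exp(−k·t) = 0.64 → t = ln(1.759/0.64)/k = 111000 s = 30.83 h.
Distance = v·t = 0.51·111000 = 56610 m = 56.61 km.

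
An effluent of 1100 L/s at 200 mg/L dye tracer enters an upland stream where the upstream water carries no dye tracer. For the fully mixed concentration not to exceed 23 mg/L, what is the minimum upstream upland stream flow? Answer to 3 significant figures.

8470 L/s

Set C_mix = 23: (Q·0 + 1100·200.0) / (Q + 1100) = 23
→ Q = 1100·(200.0 − 23)/(23 − 0) = 8465 L/s.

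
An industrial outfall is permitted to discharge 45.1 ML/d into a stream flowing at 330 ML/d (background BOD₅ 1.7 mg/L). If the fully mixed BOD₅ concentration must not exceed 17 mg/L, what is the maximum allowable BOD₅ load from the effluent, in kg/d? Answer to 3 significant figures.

5820 kg/d

Mass balance at the limit: 330.0·1.700 + 45.10·Cₑ = 375.1·17 → Cₑ = 129.0 mg/L.
45.10 ML/d = 0.5220 m³/s. Load = 0.5220 m³/s × 129.0 g/m³ × 86 400 s/d = 5816 kg/d.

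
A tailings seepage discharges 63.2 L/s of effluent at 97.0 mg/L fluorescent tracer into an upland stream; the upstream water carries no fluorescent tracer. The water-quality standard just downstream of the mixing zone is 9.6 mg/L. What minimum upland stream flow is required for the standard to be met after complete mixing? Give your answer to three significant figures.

Set C_mix = 9.6: (Q·0 + 63.20·97.00) / (Q + 63.20) = 9.6
→ Q = 63.20·(97.00 − 9.6)/(9.6 − 0) = 575.4 L/s.

575 L/s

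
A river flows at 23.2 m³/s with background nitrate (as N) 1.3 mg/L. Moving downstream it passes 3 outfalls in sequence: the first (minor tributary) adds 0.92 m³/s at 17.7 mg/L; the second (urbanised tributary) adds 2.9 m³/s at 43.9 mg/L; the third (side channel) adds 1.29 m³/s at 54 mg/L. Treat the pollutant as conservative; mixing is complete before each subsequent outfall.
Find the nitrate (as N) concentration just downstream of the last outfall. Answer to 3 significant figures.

After outfall 1: Q = 23.20 + 0.9200 = 24.12 m³/s; C = (23.20·1.300 + 0.9200·17.70)/24.12 = 1.926 mg/L.
After outfall 2: Q = 24.12 + 2.900 = 27.02 m³/s; C = (24.12·1.926 + 2.900·43.90)/27.02 = 6.431 mg/L.
After outfall 3: Q = 27.02 + 1.290 = 28.31 m³/s; C = (27.02·6.431 + 1.290·54.00)/28.31 = 8.598 mg/L.

8.60 mg/L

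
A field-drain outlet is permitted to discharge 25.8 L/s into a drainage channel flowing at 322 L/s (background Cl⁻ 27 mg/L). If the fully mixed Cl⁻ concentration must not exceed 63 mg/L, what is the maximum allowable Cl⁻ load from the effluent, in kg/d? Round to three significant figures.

Mass balance at the limit: 322.0·27.00 + 25.80·Cₑ = 347.8·63 → Cₑ = 512.3 mg/L.
25.80 L/s = 0.02580 m³/s. Load = 0.02580 m³/s × 512.3 g/m³ × 86 400 s/d = 1142 kg/d.

1140 kg/d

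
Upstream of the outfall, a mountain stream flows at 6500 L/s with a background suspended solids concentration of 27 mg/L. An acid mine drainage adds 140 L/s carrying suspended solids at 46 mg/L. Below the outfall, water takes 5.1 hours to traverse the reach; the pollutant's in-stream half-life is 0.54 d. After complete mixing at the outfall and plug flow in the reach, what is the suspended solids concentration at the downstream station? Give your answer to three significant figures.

20.9 mg/L

Mixed concentration C = ΣQC/ΣQ = (6500·27.00 + 140.0·46.00) / 6640 = 181900/6640 = 27.40 mg/L.
Half-life 0.54 d → k = ln 2 / 0.54 = 1.284 d⁻¹.
First-order decay: C = 27.40·exp(−k·t) = 27.40·0.7613 = 20.86 mg/L.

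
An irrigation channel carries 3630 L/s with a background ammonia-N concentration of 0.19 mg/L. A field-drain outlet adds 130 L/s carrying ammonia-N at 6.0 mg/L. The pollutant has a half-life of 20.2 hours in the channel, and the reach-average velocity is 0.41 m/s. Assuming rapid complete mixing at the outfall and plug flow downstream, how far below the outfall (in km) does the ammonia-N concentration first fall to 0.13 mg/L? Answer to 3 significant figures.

Mass balance: C = (3630·0.1900 + 130.0·6.000) / 3760 = 1470/3760 = 0.3909 mg/L.
Half-life 20.2 h → k = ln 2 / 20.2 = 0.03431 h⁻¹ = 0.8235 d⁻¹.
Set 0.3909·exp(−k·t) = 0.13 → t = ln(0.3909/0.13)/k = 115500 s = 32.08 h.
Distance = v·t = 0.41·115500 = 47350 m = 47.35 km.

47.4 km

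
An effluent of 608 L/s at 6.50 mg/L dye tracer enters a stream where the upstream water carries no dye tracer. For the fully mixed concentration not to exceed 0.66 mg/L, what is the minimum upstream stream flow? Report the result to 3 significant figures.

Set C_mix = 0.66: (Q·0 + 608.0·6.500) / (Q + 608.0) = 0.66
→ Q = 608.0·(6.500 − 0.66)/(0.66 − 0) = 5380 L/s.

5380 L/s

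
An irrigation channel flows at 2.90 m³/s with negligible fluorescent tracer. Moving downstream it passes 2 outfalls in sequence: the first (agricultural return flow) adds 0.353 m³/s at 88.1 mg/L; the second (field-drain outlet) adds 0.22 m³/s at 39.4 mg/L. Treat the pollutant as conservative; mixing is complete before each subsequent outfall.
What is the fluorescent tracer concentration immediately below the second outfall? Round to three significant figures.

After outfall 1: Q = 2.900 + 0.3530 = 3.253 m³/s; C = (2.900·0 + 0.3530·88.10)/3.253 = 9.560 mg/L.
After outfall 2: Q = 3.253 + 0.2200 = 3.473 m³/s; C = (3.253·9.560 + 0.2200·39.40)/3.473 = 11.45 mg/L.

11.5 mg/L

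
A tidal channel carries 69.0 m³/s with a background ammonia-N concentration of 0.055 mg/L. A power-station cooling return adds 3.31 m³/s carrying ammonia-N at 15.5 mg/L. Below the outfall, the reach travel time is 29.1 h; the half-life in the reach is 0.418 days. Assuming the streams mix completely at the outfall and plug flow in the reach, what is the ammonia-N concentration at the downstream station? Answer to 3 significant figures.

Flow-weighted average: C = (69.00·0.05500 + 3.310·15.50) / 72.31 = 55.10/72.31 = 0.7620 mg/L.
Half-life 0.418 d → k = ln 2 / 0.418 = 1.658 d⁻¹.
After decay, C = 0.7620 × e^(−kt) = 0.7620 × 0.1339 = 0.1020 mg/L.

0.102 mg/L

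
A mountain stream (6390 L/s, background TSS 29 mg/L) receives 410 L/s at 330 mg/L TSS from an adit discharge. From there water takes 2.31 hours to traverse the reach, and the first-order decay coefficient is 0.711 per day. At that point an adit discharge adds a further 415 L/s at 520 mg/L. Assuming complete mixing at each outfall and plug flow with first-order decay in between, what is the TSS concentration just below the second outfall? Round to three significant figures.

71.4 mg/L

Mixed concentration C = ΣQC/ΣQ = (6390·29.00 + 410.0·330.0) / 6800 = 320600/6800 = 47.15 mg/L; combined flow 6800 L/s.
After decay, C = 47.15 × e^(−kt) = 47.15 × 0.9339 = 44.03 mg/L.
Second outfall: C = (6800·44.03 + 415.0·520.0)/7215 = 71.41 mg/L.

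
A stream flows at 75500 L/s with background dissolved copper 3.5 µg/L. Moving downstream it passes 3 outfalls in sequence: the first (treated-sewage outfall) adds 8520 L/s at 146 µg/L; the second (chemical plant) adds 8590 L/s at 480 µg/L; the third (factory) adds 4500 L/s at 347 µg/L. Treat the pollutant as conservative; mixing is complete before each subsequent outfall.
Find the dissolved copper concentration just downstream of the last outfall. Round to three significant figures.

After outfall 1: Q = 75500 + 8520 = 84020 L/s; C = (75500·3.500 + 8520·146.0)/84020 = 17.95 µg/L.
After outfall 2: Q = 84020 + 8590 = 92610 L/s; C = (84020·17.95 + 8590·480.0)/92610 = 60.81 µg/L.
After outfall 3: Q = 92610 + 4500 = 97110 L/s; C = (92610·60.81 + 4500·347.0)/97110 = 74.07 µg/L.

74.1 µg/L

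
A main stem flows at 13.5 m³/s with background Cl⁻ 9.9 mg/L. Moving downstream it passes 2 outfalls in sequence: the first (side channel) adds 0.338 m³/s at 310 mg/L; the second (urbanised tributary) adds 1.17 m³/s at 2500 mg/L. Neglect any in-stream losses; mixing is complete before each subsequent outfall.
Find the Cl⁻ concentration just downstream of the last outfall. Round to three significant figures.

211 mg/L

Outfall 1: combined Q = 13.84 m³/s; C = (13.50·9.900 + 0.3380·310.0)/13.84 = 17.23 mg/L.
Outfall 2: combined Q = 15.01 m³/s; C = (13.84·17.23 + 1.170·2500)/15.01 = 210.8 mg/L.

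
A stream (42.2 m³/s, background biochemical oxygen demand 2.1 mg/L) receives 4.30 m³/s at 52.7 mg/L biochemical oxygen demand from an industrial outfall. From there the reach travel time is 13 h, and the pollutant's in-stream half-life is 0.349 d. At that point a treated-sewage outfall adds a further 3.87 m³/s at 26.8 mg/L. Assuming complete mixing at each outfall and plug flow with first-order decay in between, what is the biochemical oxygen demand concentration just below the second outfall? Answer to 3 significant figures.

Mass balance: C = (42.20·2.100 + 4.300·52.70) / 46.50 = 315.2/46.50 = 6.779 mg/L; combined flow 46.50 m³/s.
Half-life 0.349 d → k = ln 2 / 0.349 = 1.986 d⁻¹.
Applying C = C₀e^(−kt): 6.779 × 0.3410 = 2.312 mg/L.
Second outfall: C = (46.50·2.312 + 3.870·26.80)/50.37 = 4.193 mg/L.

4.19 mg/L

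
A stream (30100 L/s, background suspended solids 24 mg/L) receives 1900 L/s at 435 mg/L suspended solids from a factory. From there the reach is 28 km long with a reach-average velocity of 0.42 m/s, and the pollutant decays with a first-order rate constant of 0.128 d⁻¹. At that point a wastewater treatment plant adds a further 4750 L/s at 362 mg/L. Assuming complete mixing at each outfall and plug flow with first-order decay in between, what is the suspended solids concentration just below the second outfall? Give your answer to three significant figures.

85.0 mg/L

Mass balance: C = (30100·24.00 + 1900·435.0) / 32000 = 1549000/32000 = 48.40 mg/L; combined flow 32000 L/s.
Travel time t = 28·1000 / 0.42 = 66670 s = 18.52 h.
Decay over the reach: 48.40·exp(−kt) = 48.40·0.9060 = 43.85 mg/L.
Second outfall: C = (32000·43.85 + 4750·362.0)/36750 = 84.97 mg/L.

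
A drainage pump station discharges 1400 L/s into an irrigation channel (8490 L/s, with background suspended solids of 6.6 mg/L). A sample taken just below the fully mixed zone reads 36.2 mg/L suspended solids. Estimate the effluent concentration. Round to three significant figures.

Mass balance: 8490·6.600 + 1400·Cₑ = 9890·36.20
→ Cₑ = (9890·36.20 − 8490·6.600) / 1400 = 215.7 mg/L.

216 mg/L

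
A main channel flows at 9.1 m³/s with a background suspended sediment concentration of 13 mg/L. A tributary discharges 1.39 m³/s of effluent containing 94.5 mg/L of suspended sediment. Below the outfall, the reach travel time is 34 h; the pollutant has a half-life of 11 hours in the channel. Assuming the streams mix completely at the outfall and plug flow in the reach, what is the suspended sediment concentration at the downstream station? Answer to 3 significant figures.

2.79 mg/L

Mass balance: C = (9.100·13.00 + 1.390·94.50) / 10.49 = 249.7/10.49 = 23.80 mg/L.
Half-life 11 h → k = ln 2 / 11 = 0.06301 h⁻¹ = 1.512 d⁻¹.
After decay, C = 23.80 × e^(−kt) = 23.80 × 0.1174 = 2.793 mg/L.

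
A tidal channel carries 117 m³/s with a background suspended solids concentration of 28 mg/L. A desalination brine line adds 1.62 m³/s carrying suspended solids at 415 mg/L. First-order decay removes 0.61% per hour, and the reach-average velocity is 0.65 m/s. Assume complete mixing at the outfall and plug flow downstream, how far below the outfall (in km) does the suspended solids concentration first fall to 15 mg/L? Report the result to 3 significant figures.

Conservation of mass: C = (117.0·28.00 + 1.620·415.0) / 118.6 = 3948/118.6 = 33.29 mg/L.
0.61%/h lost → k = −ln(1 − 0.0061) = 0.006119 h⁻¹.
Set 33.29·exp(−k·t) = 15 → t = ln(33.29/15)/k = 469000 s = 130.3 h.
Distance = v·t = 0.65·469000 = 304800 m = 304.8 km.

305 km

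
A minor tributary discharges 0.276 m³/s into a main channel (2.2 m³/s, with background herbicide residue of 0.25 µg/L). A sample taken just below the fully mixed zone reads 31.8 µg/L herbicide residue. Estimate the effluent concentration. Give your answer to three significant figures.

283 µg/L

Mass balance: 2.200·0.2500 + 0.2760·Cₑ = 2.476·31.80
→ Cₑ = (2.476·31.80 − 2.200·0.2500) / 0.2760 = 283.3 µg/L.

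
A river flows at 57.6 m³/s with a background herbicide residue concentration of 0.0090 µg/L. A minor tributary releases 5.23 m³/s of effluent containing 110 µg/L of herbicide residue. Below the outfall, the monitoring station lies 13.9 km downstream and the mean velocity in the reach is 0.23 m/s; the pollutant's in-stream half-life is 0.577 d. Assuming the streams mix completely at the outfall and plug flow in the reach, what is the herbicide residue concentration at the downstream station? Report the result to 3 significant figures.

Mass balance: C = (57.60·0.009000 + 5.230·110.0) / 62.83 = 575.8/62.83 = 9.165 µg/L.
Travel time t = 13.9·1000 / 0.23 = 60430 s = 16.79 h.
Half-life 0.577 d → k = ln 2 / 0.577 = 1.201 d⁻¹.
After decay, C = 9.165 × e^(−kt) = 9.165 × 0.4316 = 3.955 µg/L.

3.96 µg/L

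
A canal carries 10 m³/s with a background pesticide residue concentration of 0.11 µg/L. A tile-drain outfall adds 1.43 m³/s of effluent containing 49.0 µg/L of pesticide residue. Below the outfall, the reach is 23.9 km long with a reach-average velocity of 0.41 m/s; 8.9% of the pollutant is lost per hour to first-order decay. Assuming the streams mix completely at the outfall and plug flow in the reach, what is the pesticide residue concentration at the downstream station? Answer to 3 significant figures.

Flow-weighted average: C = (10.00·0.1100 + 1.430·49.00) / 11.43 = 71.17/11.43 = 6.227 µg/L.
Travel time t = 23.9·1000 / 0.41 = 58290 s = 16.19 h.
8.9%/h lost → k = −ln(1 − 0.089) = 0.09321 h⁻¹.
Decay over the reach: 6.227·exp(−kt) = 6.227·0.2211 = 1.376 µg/L.

1.38 µg/L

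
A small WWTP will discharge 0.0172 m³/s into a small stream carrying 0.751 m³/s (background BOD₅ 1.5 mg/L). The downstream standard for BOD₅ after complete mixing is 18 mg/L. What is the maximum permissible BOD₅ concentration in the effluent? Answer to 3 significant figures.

At the limit, (Qr·Cr + Qe·Cₑ)/(Qr + Qe) = 18:
Cₑ = (0.7682·18 − 0.7510·1.500) / 0.01720 = 738.4 mg/L.

738 mg/L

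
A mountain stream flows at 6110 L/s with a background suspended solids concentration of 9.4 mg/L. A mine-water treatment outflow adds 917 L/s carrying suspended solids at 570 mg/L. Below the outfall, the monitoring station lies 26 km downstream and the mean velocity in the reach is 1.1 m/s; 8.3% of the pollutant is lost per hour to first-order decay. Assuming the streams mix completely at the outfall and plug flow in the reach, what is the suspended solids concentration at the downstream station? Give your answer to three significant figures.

46.7 mg/L

Flow-weighted average: C = (6110·9.400 + 917.0·570.0) / 7027 = 580100/7027 = 82.56 mg/L.
Travel time t = 26·1000 / 1.1 = 23640 s = 6.566 h.
8.3%/h lost → k = −ln(1 − 0.083) = 0.08665 h⁻¹.
Decay over the reach: 82.56·exp(−kt) = 82.56·0.5661 = 46.74 mg/L.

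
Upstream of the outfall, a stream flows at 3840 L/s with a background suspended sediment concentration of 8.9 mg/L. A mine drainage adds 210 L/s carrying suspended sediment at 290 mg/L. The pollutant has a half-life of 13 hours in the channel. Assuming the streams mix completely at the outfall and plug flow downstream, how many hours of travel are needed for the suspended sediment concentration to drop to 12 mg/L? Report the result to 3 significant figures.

Flow-weighted average: C = (3840·8.900 + 210.0·290.0) / 4050 = 95080/4050 = 23.48 mg/L.
Half-life 13 h → k = ln 2 / 13 = 0.05332 h⁻¹ = 1.280 d⁻¹.
23.48·exp(−k·t) = 12 → t = ln(23.48/12)/k = 45310 s = 12.59 h.

12.6 h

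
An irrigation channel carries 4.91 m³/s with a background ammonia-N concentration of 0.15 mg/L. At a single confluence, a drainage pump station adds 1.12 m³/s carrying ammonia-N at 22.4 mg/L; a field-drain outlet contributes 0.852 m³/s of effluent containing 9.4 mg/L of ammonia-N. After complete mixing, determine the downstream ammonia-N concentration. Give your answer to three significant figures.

After mixing, C = (4.910·0.1500 + 1.120·22.40 + 0.8520·9.400) / 6.882 = 33.83/6.882 = 4.916 mg/L.

4.92 mg/L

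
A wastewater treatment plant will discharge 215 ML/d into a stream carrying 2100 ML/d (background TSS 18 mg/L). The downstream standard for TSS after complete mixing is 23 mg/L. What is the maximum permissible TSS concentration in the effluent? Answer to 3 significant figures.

At the limit, (Qr·Cr + Qe·Cₑ)/(Qr + Qe) = 23:
Cₑ = (2315·23 − 2100·18.00) / 215.0 = 71.84 mg/L.

71.8 mg/L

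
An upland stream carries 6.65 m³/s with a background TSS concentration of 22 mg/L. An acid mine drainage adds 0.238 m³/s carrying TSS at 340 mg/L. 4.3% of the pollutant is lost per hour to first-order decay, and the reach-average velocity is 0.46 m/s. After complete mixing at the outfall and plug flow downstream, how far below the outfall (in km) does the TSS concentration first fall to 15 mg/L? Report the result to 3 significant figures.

29.7 km

Mixed concentration C = ΣQC/ΣQ = (6.650·22.00 + 0.2380·340.0) / 6.888 = 227.2/6.888 = 32.99 mg/L.
4.3%/h lost → k = −ln(1 − 0.043) = 0.04395 h⁻¹.
Set 32.99·exp(−k·t) = 15 → t = ln(32.99/15)/k = 64550 s = 17.93 h.
Distance = v·t = 0.46·64550 = 29690 m = 29.69 km.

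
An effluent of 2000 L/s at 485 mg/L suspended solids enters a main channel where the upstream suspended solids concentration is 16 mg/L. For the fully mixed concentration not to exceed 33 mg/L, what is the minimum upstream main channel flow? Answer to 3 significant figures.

Set C_mix = 33: (Q·16.00 + 2000·485.0) / (Q + 2000) = 33
→ Q = 2000·(485.0 − 33)/(33 − 16.00) = 53180 L/s.

53200 L/s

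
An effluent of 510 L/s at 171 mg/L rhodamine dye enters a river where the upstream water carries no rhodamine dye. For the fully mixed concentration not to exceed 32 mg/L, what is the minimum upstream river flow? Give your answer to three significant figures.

Set C_mix = 32: (Q·0 + 510.0·171.0) / (Q + 510.0) = 32
→ Q = 510.0·(171.0 − 32)/(32 − 0) = 2215 L/s.

2220 L/s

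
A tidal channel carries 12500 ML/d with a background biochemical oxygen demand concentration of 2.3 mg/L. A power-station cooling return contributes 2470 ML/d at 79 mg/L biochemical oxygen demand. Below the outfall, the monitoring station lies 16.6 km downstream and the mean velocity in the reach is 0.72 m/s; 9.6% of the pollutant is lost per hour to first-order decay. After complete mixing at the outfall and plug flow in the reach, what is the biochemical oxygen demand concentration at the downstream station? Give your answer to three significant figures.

Mass balance: C = (12500·2.300 + 2470·79.00) / 14970 = 223900/14970 = 14.96 mg/L.
Travel time t = 16.6·1000 / 0.72 = 23060 s = 6.404 h.
9.6%/h lost → k = −ln(1 − 0.096) = 0.1009 h⁻¹.
After decay, C = 14.96 × e^(−kt) = 14.96 × 0.5239 = 7.836 mg/L.

7.84 mg/L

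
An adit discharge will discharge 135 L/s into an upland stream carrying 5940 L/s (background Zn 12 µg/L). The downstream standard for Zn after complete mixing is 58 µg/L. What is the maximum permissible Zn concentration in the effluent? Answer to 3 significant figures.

2080 µg/L

At the limit, (Qr·Cr + Qe·Cₑ)/(Qr + Qe) = 58:
Cₑ = (6075·58 − 5940·12.00) / 135.0 = 2082 µg/L.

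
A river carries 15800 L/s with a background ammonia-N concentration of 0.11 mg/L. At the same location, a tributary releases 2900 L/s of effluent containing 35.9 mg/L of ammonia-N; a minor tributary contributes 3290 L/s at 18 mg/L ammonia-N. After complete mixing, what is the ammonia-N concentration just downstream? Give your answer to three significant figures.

Conservation of mass: C = (15800·0.1100 + 2900·35.90 + 3290·18.00) / 21990 = 165100/21990 = 7.507 mg/L.

7.51 mg/L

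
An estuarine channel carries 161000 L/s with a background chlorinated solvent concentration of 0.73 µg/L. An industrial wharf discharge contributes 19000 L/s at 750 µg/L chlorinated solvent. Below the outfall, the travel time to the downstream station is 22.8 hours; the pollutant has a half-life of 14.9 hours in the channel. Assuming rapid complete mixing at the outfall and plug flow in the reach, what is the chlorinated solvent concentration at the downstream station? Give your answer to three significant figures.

Mass balance: C = (161000·0.7300 + 19000·750.0) / 180000 = 14370000/180000 = 79.82 µg/L.
Half-life 14.9 h → k = ln 2 / 14.9 = 0.04652 h⁻¹ = 1.116 d⁻¹.
Applying C = C₀e^(−kt): 79.82 × 0.3462 = 27.64 µg/L.

27.6 µg/L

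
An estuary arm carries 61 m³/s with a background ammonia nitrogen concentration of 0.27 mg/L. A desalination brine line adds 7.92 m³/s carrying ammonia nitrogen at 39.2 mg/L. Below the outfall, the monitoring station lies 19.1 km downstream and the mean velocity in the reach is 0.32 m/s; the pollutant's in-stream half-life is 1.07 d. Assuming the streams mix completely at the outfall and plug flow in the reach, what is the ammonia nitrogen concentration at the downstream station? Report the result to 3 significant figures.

Conservation of mass: C = (61.00·0.2700 + 7.920·39.20) / 68.92 = 326.9/68.92 = 4.744 mg/L.
Travel time t = 19.1·1000 / 0.32 = 59690 s = 16.58 h.
Half-life 1.07 d → k = ln 2 / 1.07 = 0.6478 d⁻¹.
After decay, C = 4.744 × e^(−kt) = 4.744 × 0.6392 = 3.032 mg/L.

3.03 mg/L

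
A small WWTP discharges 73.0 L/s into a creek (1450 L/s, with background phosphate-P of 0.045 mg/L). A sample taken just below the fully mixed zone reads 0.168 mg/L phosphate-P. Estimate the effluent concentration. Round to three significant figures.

2.61 mg/L

Mass balance: 1450·0.04500 + 73.00·Cₑ = 1523·0.1680
→ Cₑ = (1523·0.1680 − 1450·0.04500) / 73.00 = 2.611 mg/L.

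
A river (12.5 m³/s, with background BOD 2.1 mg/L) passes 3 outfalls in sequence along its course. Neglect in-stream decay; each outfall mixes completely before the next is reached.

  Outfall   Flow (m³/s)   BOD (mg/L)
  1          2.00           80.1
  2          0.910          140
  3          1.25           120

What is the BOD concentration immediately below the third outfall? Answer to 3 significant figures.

27.8 mg/L

After outfall 1: Q = 12.50 + 2.000 = 14.50 m³/s; C = (12.50·2.100 + 2.000·80.10)/14.50 = 12.86 mg/L.
After outfall 2: Q = 14.50 + 0.9100 = 15.41 m³/s; C = (14.50·12.86 + 0.9100·140.0)/15.41 = 20.37 mg/L.
After outfall 3: Q = 15.41 + 1.250 = 16.66 m³/s; C = (15.41·20.37 + 1.250·120.0)/16.66 = 27.84 mg/L.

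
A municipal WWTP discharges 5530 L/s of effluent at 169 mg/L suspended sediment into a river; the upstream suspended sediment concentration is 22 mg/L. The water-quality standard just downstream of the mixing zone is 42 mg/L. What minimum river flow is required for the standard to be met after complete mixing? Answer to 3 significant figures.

35100 L/s

Set C_mix = 42: (Q·22.00 + 5530·169.0) / (Q + 5530) = 42
→ Q = 5530·(169.0 − 42)/(42 − 22.00) = 35120 L/s.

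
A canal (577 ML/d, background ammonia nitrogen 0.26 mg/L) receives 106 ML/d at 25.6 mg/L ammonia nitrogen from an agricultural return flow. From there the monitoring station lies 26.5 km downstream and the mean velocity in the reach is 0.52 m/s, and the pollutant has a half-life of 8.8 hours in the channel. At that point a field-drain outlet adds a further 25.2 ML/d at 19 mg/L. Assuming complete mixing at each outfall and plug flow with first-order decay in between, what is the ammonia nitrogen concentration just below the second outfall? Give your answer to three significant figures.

2.00 mg/L

After mixing, C = (577.0·0.2600 + 106.0·25.60) / 683.0 = 2864/683.0 = 4.193 mg/L; combined flow 683.0 ML/d.
Travel time t = 26.5·1000 / 0.52 = 50960 s = 14.16 h.
Half-life 8.8 h → k = ln 2 / 8.8 = 0.07877 h⁻¹ = 1.890 d⁻¹.
First-order decay: C = 4.193·exp(−k·t) = 4.193·0.3279 = 1.375 mg/L.
At the second outfall, C = (683.0·1.375 + 25.20·19.00) / (683.0 + 25.20) = 2.002 mg/L.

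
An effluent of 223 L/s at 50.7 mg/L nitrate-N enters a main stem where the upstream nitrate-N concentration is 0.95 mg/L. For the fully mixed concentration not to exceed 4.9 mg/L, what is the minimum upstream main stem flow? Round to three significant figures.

Set C_mix = 4.9: (Q·0.9500 + 223.0·50.70) / (Q + 223.0) = 4.9
→ Q = 223.0·(50.70 − 4.9)/(4.9 − 0.9500) = 2586 L/s.

2590 L/s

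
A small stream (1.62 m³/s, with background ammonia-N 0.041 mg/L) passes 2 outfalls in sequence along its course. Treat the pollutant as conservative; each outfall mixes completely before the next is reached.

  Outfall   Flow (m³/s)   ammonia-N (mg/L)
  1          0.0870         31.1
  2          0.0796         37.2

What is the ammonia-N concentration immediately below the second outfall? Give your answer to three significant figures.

3.21 mg/L

Outfall 1: combined Q = 1.707 m³/s; C = (1.620·0.04100 + 0.08700·31.10)/1.707 = 1.624 mg/L.
Outfall 2: combined Q = 1.787 m³/s; C = (1.707·1.624 + 0.07960·37.20)/1.787 = 3.209 mg/L.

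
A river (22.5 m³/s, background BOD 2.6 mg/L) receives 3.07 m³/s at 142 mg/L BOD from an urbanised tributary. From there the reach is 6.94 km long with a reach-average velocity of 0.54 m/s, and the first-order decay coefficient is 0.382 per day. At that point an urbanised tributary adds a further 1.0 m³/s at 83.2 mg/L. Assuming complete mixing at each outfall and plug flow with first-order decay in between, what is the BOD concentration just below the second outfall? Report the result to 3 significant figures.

Mass balance: C = (22.50·2.600 + 3.070·142.0) / 25.57 = 494.4/25.57 = 19.34 mg/L; combined flow 25.57 m³/s.
Travel time t = 6.94·1000 / 0.54 = 12850 s = 3.570 h.
Decay over the reach: 19.34·exp(−kt) = 19.34·0.9448 = 18.27 mg/L.
At the second outfall, C = (25.57·18.27 + 1.000·83.20) / (25.57 + 1.000) = 20.71 mg/L.

20.7 mg/L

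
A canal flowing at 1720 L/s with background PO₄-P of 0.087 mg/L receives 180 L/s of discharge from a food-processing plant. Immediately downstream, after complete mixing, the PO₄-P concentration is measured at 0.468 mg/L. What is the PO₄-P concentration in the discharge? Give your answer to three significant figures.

Mass balance: 1720·0.08700 + 180.0·Cₑ = 1900·0.4680
→ Cₑ = (1900·0.4680 − 1720·0.08700) / 180.0 = 4.109 mg/L.

4.11 mg/L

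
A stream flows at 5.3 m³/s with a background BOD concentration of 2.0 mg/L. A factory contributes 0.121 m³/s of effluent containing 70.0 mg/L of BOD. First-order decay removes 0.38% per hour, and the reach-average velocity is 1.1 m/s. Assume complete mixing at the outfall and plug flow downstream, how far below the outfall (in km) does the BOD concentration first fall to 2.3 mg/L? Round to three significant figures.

442 km

After mixing, C = (5.300·2.000 + 0.1210·70.00) / 5.421 = 19.07/5.421 = 3.518 mg/L.
0.38%/h lost → k = −ln(1 − 0.0038) = 0.003807 h⁻¹.
Set 3.518·exp(−k·t) = 2.3 → t = ln(3.518/2.3)/k = 401800 s = 111.6 h.
Distance = v·t = 1.1·401800 = 442000 m = 442.0 km.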